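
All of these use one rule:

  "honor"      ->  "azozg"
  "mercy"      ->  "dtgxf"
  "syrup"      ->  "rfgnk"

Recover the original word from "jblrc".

Each letter's alphabet position (a=0..z=25) is mapped through 11·x+1 mod 26 — an affine cipher.
Decoding jblrc: j(9)→19·(9−1)≡22=w; b(1)→19·(1−1)≡0=a; l(11)→19·(11−1)≡8=i; r(17)→19·(17−1)≡18=s; c(2)→19·(2−1)≡19=t (all mod 26).

waist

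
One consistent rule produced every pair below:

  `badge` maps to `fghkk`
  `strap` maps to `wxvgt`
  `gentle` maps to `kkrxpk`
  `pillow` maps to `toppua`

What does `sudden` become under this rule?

wahhkr

The shift depends on letter class: consonant b→f is +4, but vowel a→g is +6. The rule splits by letter class: vowels +6, consonants +4.
Applying it to sudden: s(cons)+4=w, u(vowel)+6=a, d(cons)+4=h, d(cons)+4=h, e(vowel)+6=k, n(cons)+4=r.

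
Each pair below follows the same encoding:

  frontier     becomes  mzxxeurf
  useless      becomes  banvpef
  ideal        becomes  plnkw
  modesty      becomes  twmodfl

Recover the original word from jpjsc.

Letter i (0-indexed) is shifted by i+7, so successive shifts are 7, 8, 9, ….
Decoding jpjsc: j−7=c, p−8=h, j−9=a, s−10=i, c−11=r.

chair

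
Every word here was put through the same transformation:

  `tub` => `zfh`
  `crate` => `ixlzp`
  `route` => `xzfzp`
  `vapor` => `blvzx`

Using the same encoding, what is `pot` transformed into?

The shift depends on letter class: consonant t→z is +6, but vowel u→f is +11. The rule splits by letter class: vowels +11, consonants +6.
For pot: p(cons)+6=v, o(vowel)+11=z, t(cons)+6=z.

vzz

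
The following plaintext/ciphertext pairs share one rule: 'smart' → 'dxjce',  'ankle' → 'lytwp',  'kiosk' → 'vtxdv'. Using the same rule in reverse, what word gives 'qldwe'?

fault

Shifts by position in smart: pos 0: s→d (+11), pos 1: m→x (+11), pos 2: a→j (+9), pos 3: r→c (+11), pos 4: t→e (+11) — repeating every 3. It's a Vigenère-style cipher with numeric key [11,11,9]: position i shifts by key[i mod 3].
Reversing it on qldwe: q−11=f, l−11=a, d−9=u, w−11=l, e−11=t.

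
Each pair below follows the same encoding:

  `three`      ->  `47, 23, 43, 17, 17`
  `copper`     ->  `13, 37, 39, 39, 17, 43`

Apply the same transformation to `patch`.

39, 9, 47, 13, 23

The formula is n = 2×(alphabet index, a=1) + 7.
For patch: p=16→39, a=1→9, t=20→47, c=3→13, h=8→23.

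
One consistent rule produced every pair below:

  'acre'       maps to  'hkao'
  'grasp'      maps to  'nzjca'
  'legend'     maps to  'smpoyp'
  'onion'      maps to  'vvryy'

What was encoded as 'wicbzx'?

In acre: a→h is +7, c→k is +8, r→a is +9, e→o is +10 — the shift increases by 1 each position. Letter i (0-indexed) is shifted by i+7, so successive shifts are 7, 8, 9, ….
Undoing it on wicbzx: w−7=p, i−8=a, c−9=t, b−10=r, z−11=o, x−12=l.

patrol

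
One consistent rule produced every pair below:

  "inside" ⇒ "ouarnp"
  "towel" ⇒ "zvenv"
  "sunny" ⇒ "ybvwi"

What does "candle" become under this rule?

In inside: i→o is +6, n→u is +7, s→a is +8, i→r is +9 — the shift increases by 1 each position. Letter i (0-indexed) is shifted by i+6, so successive shifts are 6, 7, 8, ….
For candle: c+6=i, a+7=h, n+8=v, d+9=m, l+10=v, e+11=p.

ihvmvp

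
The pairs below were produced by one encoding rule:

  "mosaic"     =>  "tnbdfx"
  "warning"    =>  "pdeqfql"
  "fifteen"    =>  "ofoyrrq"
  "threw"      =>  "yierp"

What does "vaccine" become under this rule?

sdxxfqr

m(12)→t(19) and o(14)→n(13) fit y≡23x+3 (mod 26); the inverse of 23 mod 26 is 17. This is an affine cipher: with a=0,…,z=25, each position x becomes (23x+3) mod 26.
For vaccine: v(21)→23·21+3≡18=s; a(0)→23·0+3≡3=d; c(2)→23·2+3≡23=x; c(2)→23·2+3≡23=x; i(8)→23·8+3≡5=f; n(13)→23·13+3≡16=q; e(4)→23·4+3≡17=r (all mod 26).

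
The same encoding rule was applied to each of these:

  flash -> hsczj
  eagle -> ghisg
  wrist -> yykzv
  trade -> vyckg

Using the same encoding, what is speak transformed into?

uwghm

The shifts repeat in a cycle of length 2: positions 0,1,… shift by +2, +7, then the pattern repeats.
For speak: s+2=u, p+7=w, e+2=g, a+7=h, k+2=m.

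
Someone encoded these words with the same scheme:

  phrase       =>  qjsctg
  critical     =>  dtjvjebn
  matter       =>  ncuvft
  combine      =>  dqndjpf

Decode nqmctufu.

Shifts by position in phrase: pos 0: p→q (+1), pos 1: h→j (+2), pos 2: r→s (+1), pos 3: a→c (+2) — repeating every 2. It's a Vigenère-style cipher with numeric key [1,2]: position i shifts by key[i mod 2].
Decoding nqmctufu: n−1=m, q−2=o, m−1=l, c−2=a, t−1=s, u−2=s, f−1=e, u−2=s.

molasses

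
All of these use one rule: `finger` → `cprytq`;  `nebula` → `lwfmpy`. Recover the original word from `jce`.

The word is reversed, then every letter is shifted forward by 11.
Decoding jce: shift back: j−11=y, c−11=r, e−11=t → yrt; then reverse → try.

try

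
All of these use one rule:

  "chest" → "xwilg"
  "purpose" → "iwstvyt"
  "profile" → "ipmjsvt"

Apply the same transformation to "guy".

The output letters match the input read backwards, each shifted +4: chest reversed is tsehc. The word is reversed, then every letter is shifted forward by 4.
On guy: reverse → yug; then shift: y+4=c, u+4=y, g+4=k.

cyk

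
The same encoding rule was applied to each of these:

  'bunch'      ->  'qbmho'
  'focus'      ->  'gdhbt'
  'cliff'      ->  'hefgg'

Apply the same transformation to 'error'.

b(1)→q(16) and u(20)→b(1) fit y≡17x+25 (mod 26); the inverse of 17 mod 26 is 23. Treating letters as 0–25, the rule is x ↦ 17x + 25 (mod 26).
Applying it to error: e(4)→17·4+25≡15=p; r(17)→17·17+25≡2=c; r(17)→17·17+25≡2=c; o(14)→17·14+25≡3=d; r(17)→17·17+25≡2=c (all mod 26).

pccdc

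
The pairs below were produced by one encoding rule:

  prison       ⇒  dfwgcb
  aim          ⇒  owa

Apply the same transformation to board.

pcofr

It's a constant shift of +14 (ROT14).
For board: b+14=p, o+14=c, a+14=o, r+14=f, d+14=r.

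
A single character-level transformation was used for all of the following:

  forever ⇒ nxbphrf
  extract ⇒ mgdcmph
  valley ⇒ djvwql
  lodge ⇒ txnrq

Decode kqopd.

In forever: f→n is +8, o→x is +9, r→b is +10, e→p is +11 — the shift increases by 1 each position. Each letter shifts forward by (position + 8), i.e. 8, 9, 10, … — the shift grows by one for each successive letter.
Undoing it on kqopd: k−8=c, q−9=h, o−10=e, p−11=e, d−12=r.

cheer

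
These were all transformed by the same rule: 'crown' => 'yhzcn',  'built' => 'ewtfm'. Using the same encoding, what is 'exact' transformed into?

The output letters match the input read backwards, each shifted +11: crown reversed is nworc. The word is reversed, then every letter is shifted forward by 11.
For exact: reverse → tcaxe; then shift: t+11=e, c+11=n, a+11=l, x+11=i, e+11=p.

enlip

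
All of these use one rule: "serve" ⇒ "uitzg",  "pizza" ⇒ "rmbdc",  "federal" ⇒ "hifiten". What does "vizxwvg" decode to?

texture

Shifts by position in serve: pos 0: s→u (+2), pos 1: e→i (+4), pos 2: r→t (+2), pos 3: v→z (+4) — repeating every 2. It's a Vigenère-style cipher with numeric key [2,4]: position i shifts by key[i mod 2].
Decoding vizxwvg: v−2=t, i−4=e, z−2=x, x−4=t, w−2=u, v−4=r, g−2=e.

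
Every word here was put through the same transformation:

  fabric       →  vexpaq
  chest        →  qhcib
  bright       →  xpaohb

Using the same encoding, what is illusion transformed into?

affuiakr

This is an affine cipher: with a=0,…,z=25, each position x becomes (19x+4) mod 26.
For illusion: i(8)→19·8+4≡0=a; l(11)→19·11+4≡5=f; l(11)→19·11+4≡5=f; u(20)→19·20+4≡20=u; s(18)→19·18+4≡8=i; i(8)→19·8+4≡0=a; o(14)→19·14+4≡10=k; n(13)→19·13+4≡17=r (all mod 26).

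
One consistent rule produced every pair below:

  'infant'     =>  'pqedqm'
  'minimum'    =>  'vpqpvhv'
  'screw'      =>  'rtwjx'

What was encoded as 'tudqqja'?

channel

This is an affine cipher: with a=0,…,z=25, each position x becomes (21x+3) mod 26.
Undoing it on tudqqja: t(19)→5·(19−3)≡2=c; u(20)→5·(20−3)≡7=h; d(3)→5·(3−3)≡0=a; q(16)→5·(16−3)≡13=n; q(16)→5·(16−3)≡13=n; j(9)→5·(9−3)≡4=e; a(0)→5·(0−3)≡11=l (all mod 26).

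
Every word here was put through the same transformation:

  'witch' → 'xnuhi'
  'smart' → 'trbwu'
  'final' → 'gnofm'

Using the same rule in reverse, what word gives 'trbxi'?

A repeating key of period 2 is used — shifts +1, +5 over and over.
Decoding trbxi: t−1=s, r−5=m, b−1=a, x−5=s, i−1=h.

smash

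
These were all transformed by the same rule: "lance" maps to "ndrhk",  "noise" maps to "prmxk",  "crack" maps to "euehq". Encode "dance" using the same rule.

Each letter shifts forward by (position + 2), i.e. 2, 3, 4, … — the shift grows by one for each successive letter.
On dance: d+2=f, a+3=d, n+4=r, c+5=h, e+6=k.

fdrhk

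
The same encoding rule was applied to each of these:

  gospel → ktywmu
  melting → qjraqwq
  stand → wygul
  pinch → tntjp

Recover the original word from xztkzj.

tundra

In gospel: g→k is +4, o→t is +5, s→y is +6, p→w is +7 — the shift increases by 1 each position. Each letter shifts forward by (position + 4), i.e. 4, 5, 6, … — the shift grows by one for each successive letter.
Decoding xztkzj: x−4=t, z−5=u, t−6=n, k−7=d, z−8=r, j−9=a.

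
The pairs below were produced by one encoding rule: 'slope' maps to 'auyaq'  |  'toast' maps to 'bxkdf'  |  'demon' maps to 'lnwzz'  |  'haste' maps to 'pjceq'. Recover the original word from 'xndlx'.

In slope: s→a is +8, l→u is +9, o→y is +10, p→a is +11 — the shift increases by 1 each position. The shift increases by 1 at each position, starting from +8: 8, 9, 10, ….
Decoding xndlx: x−8=p, n−9=e, d−10=t, l−11=a, x−12=l.

petal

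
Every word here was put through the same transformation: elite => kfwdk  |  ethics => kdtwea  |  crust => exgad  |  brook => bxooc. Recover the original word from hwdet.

ditch

e(4)→k(10) and l(11)→f(5) fit y≡3x+24 (mod 26); the inverse of 3 mod 26 is 9. Each letter's alphabet position (a=0..z=25) is mapped through 3·x+24 mod 26 — an affine cipher.
Undoing it on hwdet: h(7)→9·(7−24)≡3=d; w(22)→9·(22−24)≡8=i; d(3)→9·(3−24)≡19=t; e(4)→9·(4−24)≡2=c; t(19)→9·(19−24)≡7=h (all mod 26).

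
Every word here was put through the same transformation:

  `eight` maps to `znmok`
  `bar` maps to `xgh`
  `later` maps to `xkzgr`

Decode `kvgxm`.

grape

The output letters match the input read backwards, each shifted +6: eight reversed is thgie. The word is reversed, then every letter is shifted forward by 6.
Undoing it on kvgxm: shift back: k−6=e, v−6=p, g−6=a, x−6=r, m−6=g → eparg; then reverse → grape.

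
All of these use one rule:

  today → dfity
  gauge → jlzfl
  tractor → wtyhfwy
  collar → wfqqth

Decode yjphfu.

packet

The output letters match the input read backwards, each shifted +5: today reversed is yadot. The word is reversed, then every letter is shifted forward by 5.
Decoding yjphfu: shift back: y−5=t, j−5=e, p−5=k, h−5=c, f−5=a, u−5=p → tekcap; then reverse → packet.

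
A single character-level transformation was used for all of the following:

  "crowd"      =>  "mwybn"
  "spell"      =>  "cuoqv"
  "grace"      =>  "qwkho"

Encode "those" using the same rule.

Shifts by position in crowd: pos 0: c→m (+10), pos 1: r→w (+5), pos 2: o→y (+10), pos 3: w→b (+5) — repeating every 2. The shifts repeat in a cycle of length 2: positions 0,1,… shift by +10, +5, then the pattern repeats.
Applying it to those: t+10=d, h+5=m, o+10=y, s+5=x, e+10=o.

dmyxo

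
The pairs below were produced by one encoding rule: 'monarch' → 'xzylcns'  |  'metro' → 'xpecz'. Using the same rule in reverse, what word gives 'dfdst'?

sushi

Compare letters: m→x is +11, o→z is +11, n→y is +11 — a constant shift. It's a constant shift of +11 (ROT11).
Reversing it on dfdst: d−11=s, f−11=u, d−11=s, s−11=h, t−11=i.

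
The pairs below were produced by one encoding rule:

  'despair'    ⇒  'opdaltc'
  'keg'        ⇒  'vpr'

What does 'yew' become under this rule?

Compare letters: d→o is +11, e→p is +11, s→d is +11 — a constant shift. It's a constant shift of +11 (ROT11).
On yew: y+11=j, e+11=p, w+11=h.

jph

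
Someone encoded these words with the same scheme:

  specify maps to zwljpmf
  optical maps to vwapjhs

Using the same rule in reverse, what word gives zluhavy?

Compare letters: s→z is +7, p→w is +7, e→l is +7 — a constant shift. It's a constant shift of +7 (ROT7).
Undoing it on zluhavy: z−7=s, l−7=e, u−7=n, h−7=a, a−7=t, v−7=o, y−7=r.

senator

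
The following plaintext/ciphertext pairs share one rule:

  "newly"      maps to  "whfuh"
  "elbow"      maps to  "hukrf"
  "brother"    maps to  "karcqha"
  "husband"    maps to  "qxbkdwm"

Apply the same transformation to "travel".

The shift depends on letter class: consonant n→w is +9, but vowel e→h is +3. The rule splits by letter class: vowels +3, consonants +9.
For travel: t(cons)+9=c, r(cons)+9=a, a(vowel)+3=d, v(cons)+9=e, e(vowel)+3=h, l(cons)+9=u.

cadehu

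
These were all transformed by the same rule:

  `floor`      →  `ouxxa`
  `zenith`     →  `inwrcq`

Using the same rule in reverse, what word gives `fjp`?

wag

Compare letters: f→o is +9, l→u is +9, o→x is +9 — a constant shift. Every letter moves 9 places later in the alphabet, wrapping around z→a.
Decoding fjp: f−9=w, j−9=a, p−9=g.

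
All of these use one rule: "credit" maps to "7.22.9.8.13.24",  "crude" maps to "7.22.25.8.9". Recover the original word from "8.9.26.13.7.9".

Letters become their 1-based position plus 4 (so a→5, b→6, …).
Decoding 8.9.26.13.7.9: 8→(8−4)÷1=4=d, 9→(9−4)÷1=5=e, 26→(26−4)÷1=22=v, 13→(13−4)÷1=9=i, 7→(7−4)÷1=3=c, 9→(9−4)÷1=5=e.

device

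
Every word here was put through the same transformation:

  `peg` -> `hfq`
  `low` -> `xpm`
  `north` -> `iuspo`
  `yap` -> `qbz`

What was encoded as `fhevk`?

The output letters match the input read backwards, each shifted +1: peg reversed is gep. Two steps: reverse the string, then apply a Caesar shift of +1.
Undoing it on fhevk: shift back: f−1=e, h−1=g, e−1=d, v−1=u, k−1=j → egduj; then reverse → judge.

judge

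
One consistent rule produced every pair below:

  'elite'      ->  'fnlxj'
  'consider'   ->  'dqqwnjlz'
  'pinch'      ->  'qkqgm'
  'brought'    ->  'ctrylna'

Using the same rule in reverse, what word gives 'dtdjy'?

craft

The shift increases by 1 at each position, starting from +1: 1, 2, 3, ….
Undoing it on dtdjy: d−1=c, t−2=r, d−3=a, j−4=f, y−5=t.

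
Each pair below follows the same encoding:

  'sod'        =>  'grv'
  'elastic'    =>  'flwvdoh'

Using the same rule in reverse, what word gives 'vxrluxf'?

The output letters match the input read backwards, each shifted +3: sod reversed is dos. Two steps: reverse the string, then apply a Caesar shift of +3.
Reversing it on vxrluxf: shift back: v−3=s, x−3=u, r−3=o, l−3=i, u−3=r, x−3=u, f−3=c → suoiruc; then reverse → curious.

curious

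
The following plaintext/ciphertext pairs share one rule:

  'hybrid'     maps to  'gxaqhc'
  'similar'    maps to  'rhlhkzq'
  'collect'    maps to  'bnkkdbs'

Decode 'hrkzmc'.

Compare letters: h→g is +25, y→x is +25, b→a is +25 — a constant shift. It's a constant shift of +25 (ROT25).
Undoing it on hrkzmc: h−25=i, r−25=s, k−25=l, z−25=a, m−25=n, c−25=d.

island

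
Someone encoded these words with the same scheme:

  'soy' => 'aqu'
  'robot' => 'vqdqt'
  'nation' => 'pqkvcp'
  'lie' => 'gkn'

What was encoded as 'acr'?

The output letters match the input read backwards, each shifted +2: soy reversed is yos. Two steps: reverse the string, then apply a Caesar shift of +2.
Reversing it on acr: shift back: a−2=y, c−2=a, r−2=p → yap; then reverse → pay.

pay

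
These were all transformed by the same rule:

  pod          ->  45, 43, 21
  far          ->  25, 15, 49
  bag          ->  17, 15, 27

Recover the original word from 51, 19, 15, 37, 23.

scale

p(#16)→45 and o(#15)→43: differences scale by 2, so n = 2·pos + 13. Each letter becomes 2×(its alphabet position, a=1..z=26) + 13.
Decoding 51, 19, 15, 37, 23: 51→(51−13)÷2=19=s, 19→(19−13)÷2=3=c, 15→(15−13)÷2=1=a, 37→(37−13)÷2=12=l, 23→(23−13)÷2=5=e.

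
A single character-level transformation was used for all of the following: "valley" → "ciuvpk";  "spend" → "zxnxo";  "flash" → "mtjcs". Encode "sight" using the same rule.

Each letter shifts forward by (position + 7), i.e. 7, 8, 9, … — the shift grows by one for each successive letter.
Applying it to sight: s+7=z, i+8=q, g+9=p, h+10=r, t+11=e.

zqpre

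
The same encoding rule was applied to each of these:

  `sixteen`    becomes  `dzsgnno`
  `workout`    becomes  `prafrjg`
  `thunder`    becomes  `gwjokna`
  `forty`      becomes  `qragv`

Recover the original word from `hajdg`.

crust

This is an affine cipher: with a=0,…,z=25, each position x becomes (3x+1) mod 26.
Undoing it on hajdg: h(7)→9·(7−1)≡2=c; a(0)→9·(0−1)≡17=r; j(9)→9·(9−1)≡20=u; d(3)→9·(3−1)≡18=s; g(6)→9·(6−1)≡19=t (all mod 26).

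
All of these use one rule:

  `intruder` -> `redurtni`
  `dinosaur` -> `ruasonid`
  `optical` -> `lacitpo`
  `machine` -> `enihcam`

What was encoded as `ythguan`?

The output letters match the input read backwards: intruder reversed is redurtni. The word is simply reversed.
Undoing it on ythguan: then reverse → naughty.

naughty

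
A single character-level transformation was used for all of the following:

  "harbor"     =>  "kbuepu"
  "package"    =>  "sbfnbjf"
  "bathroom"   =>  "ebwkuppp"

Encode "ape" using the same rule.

bsf

The shift depends on letter class: consonant h→k is +3, but vowel a→b is +1. Vowels shift forward by 1 and consonants shift forward by 3.
For ape: a(vowel)+1=b, p(cons)+3=s, e(vowel)+1=f.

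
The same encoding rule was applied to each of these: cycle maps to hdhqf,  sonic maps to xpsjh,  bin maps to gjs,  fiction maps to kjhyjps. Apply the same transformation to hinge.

Vowels shift forward by 1 and consonants shift forward by 5.
Applying it to hinge: h(cons)+5=m, i(vowel)+1=j, n(cons)+5=s, g(cons)+5=l, e(vowel)+1=f.

mjslf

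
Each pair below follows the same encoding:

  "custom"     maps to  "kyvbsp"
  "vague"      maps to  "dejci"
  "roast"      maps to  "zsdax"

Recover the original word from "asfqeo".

social

Shifts by position in custom: pos 0: c→k (+8), pos 1: u→y (+4), pos 2: s→v (+3), pos 3: t→b (+8), pos 4: o→s (+4), pos 5: m→p (+3) — repeating every 3. A repeating key of period 3 is used — shifts +8, +4, +3 over and over.
Decoding asfqeo: a−8=s, s−4=o, f−3=c, q−8=i, e−4=a, o−3=l.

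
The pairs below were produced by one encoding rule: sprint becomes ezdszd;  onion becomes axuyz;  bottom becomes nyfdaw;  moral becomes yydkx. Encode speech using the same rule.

Shifts by position in sprint: pos 0: s→e (+12), pos 1: p→z (+10), pos 2: r→d (+12), pos 3: i→s (+10) — repeating every 2. The shifts repeat in a cycle of length 2: positions 0,1,… shift by +12, +10, then the pattern repeats.
On speech: s+12=e, p+10=z, e+12=q, e+10=o, c+12=o, h+10=r.

ezqoor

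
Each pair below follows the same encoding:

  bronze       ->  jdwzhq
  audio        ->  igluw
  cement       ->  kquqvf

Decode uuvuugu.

Shifts by position in bronze: pos 0: b→j (+8), pos 1: r→d (+12), pos 2: o→w (+8), pos 3: n→z (+12) — repeating every 2. A repeating key of period 2 is used — shifts +8, +12 over and over.
Undoing it on uuvuugu: u−8=m, u−12=i, v−8=n, u−12=i, u−8=m, g−12=u, u−8=m.

minimum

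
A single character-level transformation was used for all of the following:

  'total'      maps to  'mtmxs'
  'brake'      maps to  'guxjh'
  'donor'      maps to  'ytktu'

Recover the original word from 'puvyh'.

Each letter's alphabet position (a=0..z=25) is mapped through 9·x+23 mod 26 — an affine cipher.
Reversing it on puvyh: p(15)→3·(15−23)≡2=c; u(20)→3·(20−23)≡17=r; v(21)→3·(21−23)≡20=u; y(24)→3·(24−23)≡3=d; h(7)→3·(7−23)≡4=e (all mod 26).

crude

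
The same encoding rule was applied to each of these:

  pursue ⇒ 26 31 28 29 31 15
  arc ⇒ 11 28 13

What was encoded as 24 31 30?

nut

p is letter #16 and maps to 26: an offset of 10. Each letter is replaced by its alphabet position (a=1..z=26) + 10.
Decoding 24 31 30: 24→(24−10)÷1=14=n, 31→(31−10)÷1=21=u, 30→(30−10)÷1=20=t.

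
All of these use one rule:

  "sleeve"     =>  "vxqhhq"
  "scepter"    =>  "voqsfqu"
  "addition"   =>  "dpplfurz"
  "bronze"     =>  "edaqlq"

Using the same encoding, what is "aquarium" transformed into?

dcgdduxy

Shifts by position in sleeve: pos 0: s→v (+3), pos 1: l→x (+12), pos 2: e→q (+12), pos 3: e→h (+3), pos 4: v→h (+12), pos 5: e→q (+12) — repeating every 3. The shifts repeat in a cycle of length 3: positions 0,1,… shift by +3, +12, +12, then the pattern repeats.
For aquarium: a+3=d, q+12=c, u+12=g, a+3=d, r+12=d, i+12=u, u+3=x, m+12=y.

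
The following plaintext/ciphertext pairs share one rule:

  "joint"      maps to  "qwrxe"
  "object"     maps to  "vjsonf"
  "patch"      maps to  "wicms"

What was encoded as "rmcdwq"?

In joint: j→q is +7, o→w is +8, i→r is +9, n→x is +10 — the shift increases by 1 each position. The shift increases by 1 at each position, starting from +7: 7, 8, 9, ….
Reversing it on rmcdwq: r−7=k, m−8=e, c−9=t, d−10=t, w−11=l, q−12=e.

kettle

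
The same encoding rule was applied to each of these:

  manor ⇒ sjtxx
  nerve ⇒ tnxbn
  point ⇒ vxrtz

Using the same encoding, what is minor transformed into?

The shift depends on letter class: consonant m→s is +6, but vowel a→j is +9. Two shifts are in play — +9 for a/e/i/o/u, +6 for every other letter.
On minor: m(cons)+6=s, i(vowel)+9=r, n(cons)+6=t, o(vowel)+9=x, r(cons)+6=x.

srtxx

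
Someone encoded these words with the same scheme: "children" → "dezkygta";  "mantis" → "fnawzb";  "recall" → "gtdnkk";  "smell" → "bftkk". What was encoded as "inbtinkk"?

baseball

This is an affine cipher: with a=0,…,z=25, each position x becomes (21x+13) mod 26.
Reversing it on inbtinkk: i(8)→5·(8−13)≡1=b; n(13)→5·(13−13)≡0=a; b(1)→5·(1−13)≡18=s; t(19)→5·(19−13)≡4=e; i(8)→5·(8−13)≡1=b; n(13)→5·(13−13)≡0=a; k(10)→5·(10−13)≡11=l; k(10)→5·(10−13)≡11=l (all mod 26).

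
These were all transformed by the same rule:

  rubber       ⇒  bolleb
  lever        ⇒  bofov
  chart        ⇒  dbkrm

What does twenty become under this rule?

The word is reversed, then every letter is shifted forward by 10.
For twenty: reverse → ytnewt; then shift: y+10=i, t+10=d, n+10=x, e+10=o, w+10=g, t+10=d.

idxogd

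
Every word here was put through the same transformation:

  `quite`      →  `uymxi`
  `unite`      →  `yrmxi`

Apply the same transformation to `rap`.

It's a constant shift of +4 (ROT4).
Applying it to rap: r+4=v, a+4=e, p+4=t.

vet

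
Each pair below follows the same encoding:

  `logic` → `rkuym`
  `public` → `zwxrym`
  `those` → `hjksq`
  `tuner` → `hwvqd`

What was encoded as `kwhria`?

Treating letters as 0–25, the rule is x ↦ 15x + 8 (mod 26).
Undoing it on kwhria: k(10)→7·(10−8)≡14=o; w(22)→7·(22−8)≡20=u; h(7)→7·(7−8)≡19=t; r(17)→7·(17−8)≡11=l; i(8)→7·(8−8)≡0=a; a(0)→7·(0−8)≡22=w (all mod 26).

outlaw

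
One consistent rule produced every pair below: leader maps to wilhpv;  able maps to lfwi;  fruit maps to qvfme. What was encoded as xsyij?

money

Shifts by position in leader: pos 0: l→w (+11), pos 1: e→i (+4), pos 2: a→l (+11), pos 3: d→h (+4) — repeating every 2. It's a Vigenère-style cipher with numeric key [11,4]: position i shifts by key[i mod 2].
Reversing it on xsyij: x−11=m, s−4=o, y−11=n, i−4=e, j−11=y.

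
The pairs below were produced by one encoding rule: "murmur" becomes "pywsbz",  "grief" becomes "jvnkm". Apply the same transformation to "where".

Each letter shifts forward by (position + 3), i.e. 3, 4, 5, … — the shift grows by one for each successive letter.
For where: w+3=z, h+4=l, e+5=j, r+6=x, e+7=l.

zljxl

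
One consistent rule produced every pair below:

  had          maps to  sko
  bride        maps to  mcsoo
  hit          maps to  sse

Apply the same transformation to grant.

The shift depends on letter class: consonant h→s is +11, but vowel a→k is +10. The rule splits by letter class: vowels +10, consonants +11.
On grant: g(cons)+11=r, r(cons)+11=c, a(vowel)+10=k, n(cons)+11=y, t(cons)+11=e.

rckye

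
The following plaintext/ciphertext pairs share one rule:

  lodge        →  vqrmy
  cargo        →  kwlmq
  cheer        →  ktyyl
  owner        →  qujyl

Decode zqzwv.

total

l(11)→v(21) and o(14)→q(16) fit y≡7x+22 (mod 26); the inverse of 7 mod 26 is 15. Each letter's alphabet position (a=0..z=25) is mapped through 7·x+22 mod 26 — an affine cipher.
Decoding zqzwv: z(25)→15·(25−22)≡19=t; q(16)→15·(16−22)≡14=o; z(25)→15·(25−22)≡19=t; w(22)→15·(22−22)≡0=a; v(21)→15·(21−22)≡11=l (all mod 26).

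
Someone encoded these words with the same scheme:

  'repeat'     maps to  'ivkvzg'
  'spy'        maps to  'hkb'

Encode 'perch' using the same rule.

kvixs

Each pair mirrors across the alphabet (r↔i, e↔v, p↔k): positions sum to 25. Each letter is replaced by its mirror in the alphabet: a↔z, b↔y, c↔x, and so on (the Atbash cipher).
For perch: p↔k, e↔v, r↔i, c↔x, h↔s.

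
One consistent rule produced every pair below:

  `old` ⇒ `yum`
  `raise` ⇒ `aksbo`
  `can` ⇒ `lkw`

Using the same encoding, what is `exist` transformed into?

ogsbc

The shift depends on letter class: consonant l→u is +9, but vowel o→y is +10. Two shifts are in play — +10 for a/e/i/o/u, +9 for every other letter.
On exist: e(vowel)+10=o, x(cons)+9=g, i(vowel)+10=s, s(cons)+9=b, t(cons)+9=c.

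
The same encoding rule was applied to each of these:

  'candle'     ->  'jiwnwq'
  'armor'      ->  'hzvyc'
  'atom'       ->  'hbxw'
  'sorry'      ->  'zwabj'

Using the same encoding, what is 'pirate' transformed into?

wqakeq

In candle: c→j is +7, a→i is +8, n→w is +9, d→n is +10 — the shift increases by 1 each position. The shift increases by 1 at each position, starting from +7: 7, 8, 9, ….
On pirate: p+7=w, i+8=q, r+9=a, a+10=k, t+11=e, e+12=q.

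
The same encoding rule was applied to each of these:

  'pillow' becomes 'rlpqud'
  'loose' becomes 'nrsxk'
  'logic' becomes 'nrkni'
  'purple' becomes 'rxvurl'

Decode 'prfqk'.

In pillow: p→r is +2, i→l is +3, l→p is +4, l→q is +5 — the shift increases by 1 each position. Letter i (0-indexed) is shifted by i+2, so successive shifts are 2, 3, 4, ….
Decoding prfqk: p−2=n, r−3=o, f−4=b, q−5=l, k−6=e.

noble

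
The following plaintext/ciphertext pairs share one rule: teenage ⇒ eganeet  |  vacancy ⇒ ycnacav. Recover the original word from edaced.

The output letters match the input read backwards: teenage reversed is eganeet. The word is simply reversed.
Undoing it on edaced: then reverse → decade.

decade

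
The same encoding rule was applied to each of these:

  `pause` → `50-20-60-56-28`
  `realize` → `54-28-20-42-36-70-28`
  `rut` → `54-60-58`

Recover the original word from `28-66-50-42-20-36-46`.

With a=1..z=26, the number is 2·pos + 18.
Reversing it on 28-66-50-42-20-36-46: 28→(28−18)÷2=5=e, 66→(66−18)÷2=24=x, 50→(50−18)÷2=16=p, 42→(42−18)÷2=12=l, 20→(20−18)÷2=1=a, 36→(36−18)÷2=9=i, 46→(46−18)÷2=14=n.

explain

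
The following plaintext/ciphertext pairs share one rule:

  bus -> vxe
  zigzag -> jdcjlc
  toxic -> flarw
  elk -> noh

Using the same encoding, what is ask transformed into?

The word is reversed, then every letter is shifted forward by 3.
On ask: reverse → ksa; then shift: k+3=n, s+3=v, a+3=d.

nvd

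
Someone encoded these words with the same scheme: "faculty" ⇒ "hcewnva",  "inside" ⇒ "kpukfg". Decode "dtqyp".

It's a constant shift of +2 (ROT2).
Undoing it on dtqyp: d−2=b, t−2=r, q−2=o, y−2=w, p−2=n.

brown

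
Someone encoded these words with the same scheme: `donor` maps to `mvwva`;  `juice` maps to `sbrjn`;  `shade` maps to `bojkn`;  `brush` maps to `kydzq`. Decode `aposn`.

rifle

Shifts by position in donor: pos 0: d→m (+9), pos 1: o→v (+7), pos 2: n→w (+9), pos 3: o→v (+7) — repeating every 2. A repeating key of period 2 is used — shifts +9, +7 over and over.
Undoing it on aposn: a−9=r, p−7=i, o−9=f, s−7=l, n−9=e.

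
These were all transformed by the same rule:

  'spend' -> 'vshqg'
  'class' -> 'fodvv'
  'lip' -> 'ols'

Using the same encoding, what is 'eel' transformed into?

Compare letters: s→v is +3, p→s is +3, e→h is +3 — a constant shift. Every letter moves 3 places later in the alphabet, wrapping around z→a.
Applying it to eel: e+3=h, e+3=h, l+3=o.

hho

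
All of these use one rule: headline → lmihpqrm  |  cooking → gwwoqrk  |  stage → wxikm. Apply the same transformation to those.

Two shifts are in play — +8 for a/e/i/o/u, +4 for every other letter.
For those: t(cons)+4=x, h(cons)+4=l, o(vowel)+8=w, s(cons)+4=w, e(vowel)+8=m.

xlwwm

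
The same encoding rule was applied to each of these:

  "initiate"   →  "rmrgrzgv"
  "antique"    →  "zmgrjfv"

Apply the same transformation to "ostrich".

Each pair mirrors across the alphabet (i↔r, n↔m, i↔r): positions sum to 25. This is the alphabet-reversal cipher (Atbash): a becomes z, b becomes y, etc.
On ostrich: o↔l, s↔h, t↔g, r↔i, i↔r, c↔x, h↔s.

lhgirxs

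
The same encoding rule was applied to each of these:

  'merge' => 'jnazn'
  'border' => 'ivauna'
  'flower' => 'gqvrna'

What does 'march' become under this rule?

m(12)→j(9) and e(4)→n(13) fit y≡19x+15 (mod 26); the inverse of 19 mod 26 is 11. This is an affine cipher: with a=0,…,z=25, each position x becomes (19x+15) mod 26.
On march: m(12)→19·12+15≡9=j; a(0)→19·0+15≡15=p; r(17)→19·17+15≡0=a; c(2)→19·2+15≡1=b; h(7)→19·7+15≡18=s (all mod 26).

jpabs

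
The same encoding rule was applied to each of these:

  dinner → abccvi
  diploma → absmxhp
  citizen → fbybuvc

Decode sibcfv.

prince

d(3)→a(0) and i(8)→b(1) fit y≡21x+15 (mod 26); the inverse of 21 mod 26 is 5. This is an affine cipher: with a=0,…,z=25, each position x becomes (21x+15) mod 26.
Undoing it on sibcfv: s(18)→5·(18−15)≡15=p; i(8)→5·(8−15)≡17=r; b(1)→5·(1−15)≡8=i; c(2)→5·(2−15)≡13=n; f(5)→5·(5−15)≡2=c; v(21)→5·(21−15)≡4=e (all mod 26).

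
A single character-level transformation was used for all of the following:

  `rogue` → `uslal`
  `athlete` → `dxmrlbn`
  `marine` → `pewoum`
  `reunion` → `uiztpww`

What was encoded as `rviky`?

order

In rogue: r→u is +3, o→s is +4, g→l is +5, u→a is +6 — the shift increases by 1 each position. Letter i (0-indexed) is shifted by i+3, so successive shifts are 3, 4, 5, ….
Undoing it on rviky: r−3=o, v−4=r, i−5=d, k−6=e, y−7=r.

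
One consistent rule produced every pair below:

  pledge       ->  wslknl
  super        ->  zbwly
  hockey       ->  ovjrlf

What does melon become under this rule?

Compare letters: p→w is +7, l→s is +7, e→l is +7 — a constant shift. Each letter is shifted forward by 7 in the alphabet (a Caesar shift of +7).
For melon: m+7=t, e+7=l, l+7=s, o+7=v, n+7=u.

tlsvu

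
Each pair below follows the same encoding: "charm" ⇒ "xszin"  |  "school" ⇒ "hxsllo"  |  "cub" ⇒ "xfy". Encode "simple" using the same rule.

hrnkov

This is the alphabet-reversal cipher (Atbash): a becomes z, b becomes y, etc.
For simple: s↔h, i↔r, m↔n, p↔k, l↔o, e↔v.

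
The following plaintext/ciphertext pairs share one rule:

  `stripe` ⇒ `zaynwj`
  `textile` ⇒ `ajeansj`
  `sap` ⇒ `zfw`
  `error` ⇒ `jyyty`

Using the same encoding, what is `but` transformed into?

iza

The shift depends on letter class: consonant s→z is +7, but vowel i→n is +5. Two shifts are in play — +5 for a/e/i/o/u, +7 for every other letter.
On but: b(cons)+7=i, u(vowel)+5=z, t(cons)+7=a.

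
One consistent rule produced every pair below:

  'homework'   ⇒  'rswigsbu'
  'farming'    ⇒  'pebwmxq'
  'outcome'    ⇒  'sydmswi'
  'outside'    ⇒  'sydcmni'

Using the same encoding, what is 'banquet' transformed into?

lexayid

Vowels shift forward by 4 and consonants shift forward by 10.
For banquet: b(cons)+10=l, a(vowel)+4=e, n(cons)+10=x, q(cons)+10=a, u(vowel)+4=y, e(vowel)+4=i, t(cons)+10=d.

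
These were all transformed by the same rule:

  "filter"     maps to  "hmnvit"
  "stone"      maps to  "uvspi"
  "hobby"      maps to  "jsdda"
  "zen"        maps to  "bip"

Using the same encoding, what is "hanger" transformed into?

jepiit

Two shifts are in play — +4 for a/e/i/o/u, +2 for every other letter.
For hanger: h(cons)+2=j, a(vowel)+4=e, n(cons)+2=p, g(cons)+2=i, e(vowel)+4=i, r(cons)+2=t.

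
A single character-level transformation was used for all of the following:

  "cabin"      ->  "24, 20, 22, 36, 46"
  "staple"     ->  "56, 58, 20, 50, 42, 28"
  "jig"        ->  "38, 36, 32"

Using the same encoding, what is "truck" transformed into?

c(#3)→24 and a(#1)→20: differences scale by 2, so n = 2·pos + 18. Each letter becomes 2×(its alphabet position, a=1..z=26) + 18.
Applying it to truck: t=20→58, r=18→54, u=21→60, c=3→24, k=11→40.

58, 54, 60, 24, 40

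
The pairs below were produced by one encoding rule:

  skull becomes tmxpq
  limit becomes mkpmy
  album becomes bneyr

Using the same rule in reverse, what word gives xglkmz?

In skull: s→t is +1, k→m is +2, u→x is +3, l→p is +4 — the shift increases by 1 each position. The shift increases by 1 at each position, starting from +1: 1, 2, 3, ….
Decoding xglkmz: x−1=w, g−2=e, l−3=i, k−4=g, m−5=h, z−6=t.

weight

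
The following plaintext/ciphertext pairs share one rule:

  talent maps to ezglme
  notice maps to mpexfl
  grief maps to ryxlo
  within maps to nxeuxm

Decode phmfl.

t(19)→e(4) and a(0)→z(25) fit y≡3x+25 (mod 26); the inverse of 3 mod 26 is 9. Treating letters as 0–25, the rule is x ↦ 3x + 25 (mod 26).
Undoing it on phmfl: p(15)→9·(15−25)≡14=o; h(7)→9·(7−25)≡20=u; m(12)→9·(12−25)≡13=n; f(5)→9·(5−25)≡2=c; l(11)→9·(11−25)≡4=e (all mod 26).

ounce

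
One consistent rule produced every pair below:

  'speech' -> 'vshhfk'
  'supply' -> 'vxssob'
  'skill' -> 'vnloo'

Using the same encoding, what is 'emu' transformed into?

Compare letters: s→v is +3, p→s is +3, e→h is +3 — a constant shift. Every letter moves 3 places later in the alphabet, wrapping around z→a.
Applying it to emu: e+3=h, m+3=p, u+3=x.

hpx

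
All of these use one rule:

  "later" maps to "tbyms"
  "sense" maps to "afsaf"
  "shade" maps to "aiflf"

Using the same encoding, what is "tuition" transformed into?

bvnbjtv

Shifts by position in later: pos 0: l→t (+8), pos 1: a→b (+1), pos 2: t→y (+5), pos 3: e→m (+8), pos 4: r→s (+1) — repeating every 3. It's a Vigenère-style cipher with numeric key [8,1,5]: position i shifts by key[i mod 3].
For tuition: t+8=b, u+1=v, i+5=n, t+8=b, i+1=j, o+5=t, n+8=v.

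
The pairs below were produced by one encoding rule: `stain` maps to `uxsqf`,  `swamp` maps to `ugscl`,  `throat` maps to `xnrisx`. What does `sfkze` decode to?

angle

s(18)→u(20) and t(19)→x(23) fit y≡3x+18 (mod 26); the inverse of 3 mod 26 is 9. Each letter's alphabet position (a=0..z=25) is mapped through 3·x+18 mod 26 — an affine cipher.
Decoding sfkze: s(18)→9·(18−18)≡0=a; f(5)→9·(5−18)≡13=n; k(10)→9·(10−18)≡6=g; z(25)→9·(25−18)≡11=l; e(4)→9·(4−18)≡4=e (all mod 26).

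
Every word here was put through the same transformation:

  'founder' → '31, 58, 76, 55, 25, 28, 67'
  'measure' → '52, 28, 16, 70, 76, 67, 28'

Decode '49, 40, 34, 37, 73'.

With a=1..z=26, the number is 3·pos + 13.
Undoing it on 49, 40, 34, 37, 73: 49→(49−13)÷3=12=l, 40→(40−13)÷3=9=i, 34→(34−13)÷3=7=g, 37→(37−13)÷3=8=h, 73→(73−13)÷3=20=t.

light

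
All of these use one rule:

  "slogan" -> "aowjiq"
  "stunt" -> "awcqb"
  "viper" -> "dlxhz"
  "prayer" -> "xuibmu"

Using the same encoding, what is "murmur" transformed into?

uxzpcu

Shifts by position in slogan: pos 0: s→a (+8), pos 1: l→o (+3), pos 2: o→w (+8), pos 3: g→j (+3) — repeating every 2. It's a Vigenère-style cipher with numeric key [8,3]: position i shifts by key[i mod 2].
For murmur: m+8=u, u+3=x, r+8=z, m+3=p, u+8=c, r+3=u.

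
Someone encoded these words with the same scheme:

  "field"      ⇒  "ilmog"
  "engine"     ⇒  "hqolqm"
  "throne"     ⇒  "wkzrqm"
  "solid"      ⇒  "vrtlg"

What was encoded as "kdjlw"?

It's a Vigenère-style cipher with numeric key [3,3,8]: position i shifts by key[i mod 3].
Decoding kdjlw: k−3=h, d−3=a, j−8=b, l−3=i, w−3=t.

habit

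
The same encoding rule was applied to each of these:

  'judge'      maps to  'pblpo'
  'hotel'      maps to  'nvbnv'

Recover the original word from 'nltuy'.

Letter i (0-indexed) is shifted by i+6, so successive shifts are 6, 7, 8, ….
Decoding nltuy: n−6=h, l−7=e, t−8=l, u−9=l, y−10=o.

hello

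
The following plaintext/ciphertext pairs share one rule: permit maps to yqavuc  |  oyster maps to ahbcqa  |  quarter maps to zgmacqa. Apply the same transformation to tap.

cmy

Vowels shift forward by 12 and consonants shift forward by 9.
Applying it to tap: t(cons)+9=c, a(vowel)+12=m, p(cons)+9=y.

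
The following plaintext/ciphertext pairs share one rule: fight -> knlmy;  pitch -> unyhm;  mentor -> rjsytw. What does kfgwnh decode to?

This is a Caesar cipher with shift 5.
Reversing it on kfgwnh: k−5=f, f−5=a, g−5=b, w−5=r, n−5=i, h−5=c.

fabric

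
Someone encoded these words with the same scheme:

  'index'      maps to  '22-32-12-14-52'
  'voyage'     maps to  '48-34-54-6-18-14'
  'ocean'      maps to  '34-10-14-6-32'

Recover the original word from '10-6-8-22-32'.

cabin

i(#9)→22 and n(#14)→32: differences scale by 2, so n = 2·pos + 4. The formula is n = 2×(alphabet index, a=1) + 4.
Reversing it on 10-6-8-22-32: 10→(10−4)÷2=3=c, 6→(6−4)÷2=1=a, 8→(8−4)÷2=2=b, 22→(22−4)÷2=9=i, 32→(32−4)÷2=14=n.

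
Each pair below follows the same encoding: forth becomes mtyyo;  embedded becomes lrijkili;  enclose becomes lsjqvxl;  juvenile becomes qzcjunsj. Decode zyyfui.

Shifts by position in forth: pos 0: f→m (+7), pos 1: o→t (+5), pos 2: r→y (+7), pos 3: t→y (+5) — repeating every 2. The shifts repeat in a cycle of length 2: positions 0,1,… shift by +7, +5, then the pattern repeats.
Reversing it on zyyfui: z−7=s, y−5=t, y−7=r, f−5=a, u−7=n, i−5=d.

strand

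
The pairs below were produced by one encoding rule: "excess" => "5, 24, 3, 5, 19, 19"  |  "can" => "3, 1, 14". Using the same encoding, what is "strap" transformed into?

e is letter #5 and maps to 5: an offset of 0. Letters become their 1-indexed alphabet positions: a=1 … z=26.
For strap: s=19→19, t=20→20, r=18→18, a=1→1, p=16→16.

19, 20, 18, 1, 16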